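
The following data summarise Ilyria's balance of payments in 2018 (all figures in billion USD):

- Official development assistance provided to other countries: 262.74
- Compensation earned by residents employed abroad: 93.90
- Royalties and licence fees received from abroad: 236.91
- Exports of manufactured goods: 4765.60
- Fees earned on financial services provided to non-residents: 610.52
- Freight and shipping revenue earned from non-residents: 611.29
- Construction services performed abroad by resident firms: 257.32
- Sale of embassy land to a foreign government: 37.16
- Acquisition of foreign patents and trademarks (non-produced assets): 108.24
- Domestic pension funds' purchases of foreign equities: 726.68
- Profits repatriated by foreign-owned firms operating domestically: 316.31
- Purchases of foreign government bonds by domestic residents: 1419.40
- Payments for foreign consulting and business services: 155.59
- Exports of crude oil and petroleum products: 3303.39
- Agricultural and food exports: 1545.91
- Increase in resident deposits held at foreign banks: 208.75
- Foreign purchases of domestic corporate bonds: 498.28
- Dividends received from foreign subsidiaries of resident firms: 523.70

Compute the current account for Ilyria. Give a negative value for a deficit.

11213.90

Goods: 1545.91 + 3303.39 + 4765.60 = 9614.90
Services: 257.32 - 155.59 + 610.52 + 611.29 + 236.91 = 1560.45
Primary income: 93.90 + 523.70 - 316.31 = 301.29
Secondary income: -262.74
Current account = 9614.90 + 1560.45 + 301.29 + (-262.74) = 11213.90
(Excluded from the current account — capital account: sale of embassy land to a foreign government 37.16, acquisition of foreign patents and trademarks (non-produced assets) 108.24; financial account: domestic pension funds' purchases of foreign equities 726.68, purchases of foreign government bonds by domestic residents 1419.40, increase in resident deposits held at foreign banks 208.75, foreign purchases of domestic corporate bonds 498.28.)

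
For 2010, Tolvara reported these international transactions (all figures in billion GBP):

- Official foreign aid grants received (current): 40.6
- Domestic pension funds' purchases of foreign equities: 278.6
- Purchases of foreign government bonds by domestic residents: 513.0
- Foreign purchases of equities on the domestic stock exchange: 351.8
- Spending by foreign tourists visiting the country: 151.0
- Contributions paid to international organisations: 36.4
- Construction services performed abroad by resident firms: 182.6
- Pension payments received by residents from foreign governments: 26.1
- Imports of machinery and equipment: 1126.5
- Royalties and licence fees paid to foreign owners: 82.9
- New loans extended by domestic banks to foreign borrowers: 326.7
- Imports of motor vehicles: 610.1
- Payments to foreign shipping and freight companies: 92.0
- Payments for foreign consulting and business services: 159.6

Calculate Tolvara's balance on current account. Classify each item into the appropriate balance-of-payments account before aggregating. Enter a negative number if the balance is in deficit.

-1707.2

Goods: -1126.5 - 610.1 = -1736.6
Services: 182.6 - 82.9 - 159.6 - 92.0 + 151.0 = -0.9
Secondary income: 26.1 + 40.6 - 36.4 = 30.3
Current account = (-1736.6) + (-0.9) + 30.3 = -1707.2
(Excluded from the current account — financial account: domestic pension funds' purchases of foreign equities 278.6, purchases of foreign government bonds by domestic residents 513.0, foreign purchases of equities on the domestic stock exchange 351.8, new loans extended by domestic banks to foreign borrowers 326.7.)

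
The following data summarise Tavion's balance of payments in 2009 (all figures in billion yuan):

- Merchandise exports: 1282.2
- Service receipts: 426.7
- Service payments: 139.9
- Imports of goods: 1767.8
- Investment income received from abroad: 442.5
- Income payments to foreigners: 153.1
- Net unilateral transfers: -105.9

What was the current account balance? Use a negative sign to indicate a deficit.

-15.3

Goods balance = 1282.2 - 1767.8 = -485.6
Services balance = 426.7 - 139.9 = 286.8
Trade balance (goods + services) = -485.6 + 286.8 = -198.8
Net primary income = 442.5 - 153.1 = 289.4
Net secondary income = -105.9
Current account = -198.8 + 289.4 + (-105.9) = -15.3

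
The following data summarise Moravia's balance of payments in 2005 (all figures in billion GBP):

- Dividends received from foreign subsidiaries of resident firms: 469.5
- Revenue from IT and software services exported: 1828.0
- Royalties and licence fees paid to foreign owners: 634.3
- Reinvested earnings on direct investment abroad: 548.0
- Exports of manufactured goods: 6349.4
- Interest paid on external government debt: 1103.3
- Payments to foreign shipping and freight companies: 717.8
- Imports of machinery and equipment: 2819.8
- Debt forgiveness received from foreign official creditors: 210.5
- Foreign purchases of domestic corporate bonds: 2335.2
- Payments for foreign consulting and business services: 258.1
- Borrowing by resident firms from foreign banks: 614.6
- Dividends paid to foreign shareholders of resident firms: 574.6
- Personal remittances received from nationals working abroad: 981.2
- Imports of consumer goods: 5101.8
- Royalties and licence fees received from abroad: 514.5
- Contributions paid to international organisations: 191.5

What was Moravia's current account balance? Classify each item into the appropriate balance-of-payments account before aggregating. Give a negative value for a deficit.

Goods: -2819.8 - 5101.8 + 6349.4 = -1572.2
Services: 1828.0 + 514.5 - 634.3 - 717.8 - 258.1 = 732.3
Primary income: -1103.3 + 548.0 - 574.6 + 469.5 = -660.4
Secondary income: -191.5 + 981.2 = 789.7
Current account = (-1572.2) + 732.3 + (-660.4) + 789.7 = -710.6
(Excluded from the current account — capital account: debt forgiveness received from foreign official creditors 210.5; financial account: foreign purchases of domestic corporate bonds 2335.2, borrowing by resident firms from foreign banks 614.6.)

-710.6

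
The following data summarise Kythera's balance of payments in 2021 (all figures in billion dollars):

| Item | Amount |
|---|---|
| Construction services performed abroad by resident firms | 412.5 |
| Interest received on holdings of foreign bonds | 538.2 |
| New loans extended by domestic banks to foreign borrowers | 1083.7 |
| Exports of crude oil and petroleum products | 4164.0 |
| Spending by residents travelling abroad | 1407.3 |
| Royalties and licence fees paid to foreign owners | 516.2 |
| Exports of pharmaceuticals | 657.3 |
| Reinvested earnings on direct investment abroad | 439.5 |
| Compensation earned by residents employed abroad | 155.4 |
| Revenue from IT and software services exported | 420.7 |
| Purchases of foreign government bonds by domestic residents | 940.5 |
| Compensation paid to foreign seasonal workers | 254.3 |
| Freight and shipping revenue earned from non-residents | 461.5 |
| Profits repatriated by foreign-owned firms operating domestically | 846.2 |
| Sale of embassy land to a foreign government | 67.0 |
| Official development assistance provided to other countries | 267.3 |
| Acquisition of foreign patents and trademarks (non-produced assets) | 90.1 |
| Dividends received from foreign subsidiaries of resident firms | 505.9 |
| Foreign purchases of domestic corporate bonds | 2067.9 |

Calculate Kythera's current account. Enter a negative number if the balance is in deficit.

Goods: 4164.0 + 657.3 = 4821.3
Services: 420.7 - 516.2 + 461.5 - 1407.3 + 412.5 = -628.8
Primary income: 538.2 + 439.5 - 846.2 - 254.3 + 155.4 + 505.9 = 538.5
Secondary income: -267.3
Current account = 4821.3 + (-628.8) + 538.5 + (-267.3) = 4463.7
(Excluded from the current account — financial account: new loans extended by domestic banks to foreign borrowers 1083.7, purchases of foreign government bonds by domestic residents 940.5, foreign purchases of domestic corporate bonds 2067.9; capital account: sale of embassy land to a foreign government 67.0, acquisition of foreign patents and trademarks (non-produced assets) 90.1.)

4463.7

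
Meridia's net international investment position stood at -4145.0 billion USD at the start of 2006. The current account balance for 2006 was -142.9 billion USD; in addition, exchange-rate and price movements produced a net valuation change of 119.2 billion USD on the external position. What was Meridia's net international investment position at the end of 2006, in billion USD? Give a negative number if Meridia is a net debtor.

-4168.7

Change in NIIP = current account + net valuation change = -142.9 + 119.2 = -23.7
End-of-year NIIP = -4145.0 + (-23.7) = -4168.7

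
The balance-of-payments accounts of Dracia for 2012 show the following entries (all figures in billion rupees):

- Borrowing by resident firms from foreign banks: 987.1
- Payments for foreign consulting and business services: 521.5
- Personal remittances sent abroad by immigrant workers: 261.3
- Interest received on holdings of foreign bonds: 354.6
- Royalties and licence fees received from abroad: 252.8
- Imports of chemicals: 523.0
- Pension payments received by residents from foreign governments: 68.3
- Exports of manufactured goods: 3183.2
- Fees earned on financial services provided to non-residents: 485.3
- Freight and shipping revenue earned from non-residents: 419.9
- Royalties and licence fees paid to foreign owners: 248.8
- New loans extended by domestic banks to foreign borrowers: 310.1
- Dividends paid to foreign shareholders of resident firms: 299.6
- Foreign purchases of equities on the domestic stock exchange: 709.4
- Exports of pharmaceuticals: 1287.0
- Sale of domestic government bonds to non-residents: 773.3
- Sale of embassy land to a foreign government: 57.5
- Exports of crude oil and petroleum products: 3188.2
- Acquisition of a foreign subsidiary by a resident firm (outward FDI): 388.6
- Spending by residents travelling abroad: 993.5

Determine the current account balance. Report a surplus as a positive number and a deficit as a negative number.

Goods: -523.0 + 1287.0 + 3183.2 + 3188.2 = 7135.4
Services: -993.5 - 521.5 + 419.9 + 252.8 + 485.3 - 248.8 = -605.8
Primary income: 354.6 - 299.6 = 55.0
Secondary income: 68.3 - 261.3 = -193.0
Current account = 7135.4 + (-605.8) + 55.0 + (-193.0) = 6391.6
(Excluded from the current account — financial account: borrowing by resident firms from foreign banks 987.1, new loans extended by domestic banks to foreign borrowers 310.1, foreign purchases of equities on the domestic stock exchange 709.4, sale of domestic government bonds to non-residents 773.3, acquisition of a foreign subsidiary by a resident firm (outward FDI) 388.6; capital account: sale of embassy land to a foreign government 57.5.)

6391.6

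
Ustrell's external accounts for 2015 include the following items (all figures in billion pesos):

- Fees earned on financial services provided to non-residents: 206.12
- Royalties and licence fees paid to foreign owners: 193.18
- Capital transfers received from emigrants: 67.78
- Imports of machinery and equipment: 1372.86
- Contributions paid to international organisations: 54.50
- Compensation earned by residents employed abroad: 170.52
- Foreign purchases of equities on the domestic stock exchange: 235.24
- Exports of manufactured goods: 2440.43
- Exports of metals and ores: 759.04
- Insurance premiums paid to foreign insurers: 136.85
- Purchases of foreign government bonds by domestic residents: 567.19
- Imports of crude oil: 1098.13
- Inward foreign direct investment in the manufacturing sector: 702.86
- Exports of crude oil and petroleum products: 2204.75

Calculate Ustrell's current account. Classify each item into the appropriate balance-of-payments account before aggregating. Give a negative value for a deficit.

2925.34

Goods: -1372.86 + 2204.75 + 2440.43 - 1098.13 + 759.04 = 2933.23
Services: 206.12 - 193.18 - 136.85 = -123.91
Primary income: 170.52
Secondary income: -54.50
Current account = 2933.23 + (-123.91) + 170.52 + (-54.50) = 2925.34
(Excluded from the current account — capital account: capital transfers received from emigrants 67.78; financial account: foreign purchases of equities on the domestic stock exchange 235.24, purchases of foreign government bonds by domestic residents 567.19, inward foreign direct investment in the manufacturing sector 702.86.)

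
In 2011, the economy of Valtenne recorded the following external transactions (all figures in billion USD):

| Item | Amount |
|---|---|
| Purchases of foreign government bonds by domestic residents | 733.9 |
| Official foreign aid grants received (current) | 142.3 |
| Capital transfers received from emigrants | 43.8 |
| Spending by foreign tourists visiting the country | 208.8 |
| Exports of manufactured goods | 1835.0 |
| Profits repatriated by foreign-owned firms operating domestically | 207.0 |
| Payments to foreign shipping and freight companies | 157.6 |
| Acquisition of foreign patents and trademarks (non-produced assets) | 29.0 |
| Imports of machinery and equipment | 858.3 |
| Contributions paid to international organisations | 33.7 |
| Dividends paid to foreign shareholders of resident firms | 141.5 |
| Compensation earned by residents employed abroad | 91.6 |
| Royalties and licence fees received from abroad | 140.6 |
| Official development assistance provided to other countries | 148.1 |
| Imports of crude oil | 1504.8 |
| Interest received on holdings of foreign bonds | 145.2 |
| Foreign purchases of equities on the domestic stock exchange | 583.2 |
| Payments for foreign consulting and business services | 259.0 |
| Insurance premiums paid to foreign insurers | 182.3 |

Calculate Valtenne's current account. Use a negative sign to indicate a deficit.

-928.8

Goods: -1504.8 + 1835.0 - 858.3 = -528.1
Services: -182.3 + 208.8 - 157.6 + 140.6 - 259.0 = -249.5
Primary income: -207.0 + 145.2 - 141.5 + 91.6 = -111.7
Secondary income: -33.7 - 148.1 + 142.3 = -39.5
Current account = (-528.1) + (-249.5) + (-111.7) + (-39.5) = -928.8
(Excluded from the current account — financial account: purchases of foreign government bonds by domestic residents 733.9, foreign purchases of equities on the domestic stock exchange 583.2; capital account: capital transfers received from emigrants 43.8, acquisition of foreign patents and trademarks (non-produced assets) 29.0.)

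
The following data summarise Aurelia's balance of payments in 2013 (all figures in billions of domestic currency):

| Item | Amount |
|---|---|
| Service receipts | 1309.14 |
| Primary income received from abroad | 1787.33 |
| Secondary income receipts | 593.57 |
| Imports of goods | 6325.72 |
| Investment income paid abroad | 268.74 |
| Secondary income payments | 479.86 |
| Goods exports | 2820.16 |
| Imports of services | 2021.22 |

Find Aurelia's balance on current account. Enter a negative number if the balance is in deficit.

Goods balance = 2820.16 - 6325.72 = -3505.56
Services balance = 1309.14 - 2021.22 = -712.08
Trade balance (goods + services) = -3505.56 + (-712.08) = -4217.64
Net primary income = 1787.33 - 268.74 = 1518.59
Net secondary income = 593.57 - 479.86 = 113.71
Current account = -4217.64 + 1518.59 + 113.71 = -2585.34

-2585.34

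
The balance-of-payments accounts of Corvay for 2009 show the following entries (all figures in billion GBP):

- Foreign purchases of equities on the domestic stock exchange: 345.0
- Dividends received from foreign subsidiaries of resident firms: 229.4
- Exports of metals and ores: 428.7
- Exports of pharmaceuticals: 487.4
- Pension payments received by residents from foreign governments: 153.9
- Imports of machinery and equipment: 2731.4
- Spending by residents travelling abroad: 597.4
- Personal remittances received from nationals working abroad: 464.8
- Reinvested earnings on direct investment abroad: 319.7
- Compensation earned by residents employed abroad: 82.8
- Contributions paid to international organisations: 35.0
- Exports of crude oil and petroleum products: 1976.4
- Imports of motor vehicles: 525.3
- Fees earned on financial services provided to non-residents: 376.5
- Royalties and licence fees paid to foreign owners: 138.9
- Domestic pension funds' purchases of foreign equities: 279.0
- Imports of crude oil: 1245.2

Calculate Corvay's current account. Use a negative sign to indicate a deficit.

-753.6

Goods: 1976.4 - 1245.2 - 2731.4 - 525.3 + 428.7 + 487.4 = -1609.4
Services: -138.9 + 376.5 - 597.4 = -359.8
Primary income: 319.7 + 82.8 + 229.4 = 631.9
Secondary income: 153.9 + 464.8 - 35.0 = 583.7
Current account = (-1609.4) + (-359.8) + 631.9 + 583.7 = -753.6
(Excluded from the current account — financial account: foreign purchases of equities on the domestic stock exchange 345.0, domestic pension funds' purchases of foreign equities 279.0.)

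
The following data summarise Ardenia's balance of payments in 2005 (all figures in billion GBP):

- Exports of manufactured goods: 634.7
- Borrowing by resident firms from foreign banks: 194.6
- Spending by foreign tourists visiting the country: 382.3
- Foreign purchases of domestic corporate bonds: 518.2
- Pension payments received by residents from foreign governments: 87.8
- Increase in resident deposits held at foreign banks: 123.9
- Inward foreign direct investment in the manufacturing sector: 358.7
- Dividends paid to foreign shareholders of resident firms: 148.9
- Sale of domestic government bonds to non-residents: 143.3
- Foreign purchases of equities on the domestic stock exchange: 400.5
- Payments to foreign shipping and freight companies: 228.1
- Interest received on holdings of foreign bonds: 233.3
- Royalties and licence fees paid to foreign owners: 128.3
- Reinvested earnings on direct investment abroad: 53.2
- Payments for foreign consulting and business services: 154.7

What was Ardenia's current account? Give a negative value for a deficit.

Goods: 634.7
Services: -154.7 - 128.3 - 228.1 + 382.3 = -128.8
Primary income: -148.9 + 233.3 + 53.2 = 137.6
Secondary income: 87.8
Current account = 634.7 + (-128.8) + 137.6 + 87.8 = 731.3
(Excluded from the current account — financial account: borrowing by resident firms from foreign banks 194.6, foreign purchases of domestic corporate bonds 518.2, increase in resident deposits held at foreign banks 123.9, inward foreign direct investment in the manufacturing sector 358.7, sale of domestic government bonds to non-residents 143.3, foreign purchases of equities on the domestic stock exchange 400.5.)

731.3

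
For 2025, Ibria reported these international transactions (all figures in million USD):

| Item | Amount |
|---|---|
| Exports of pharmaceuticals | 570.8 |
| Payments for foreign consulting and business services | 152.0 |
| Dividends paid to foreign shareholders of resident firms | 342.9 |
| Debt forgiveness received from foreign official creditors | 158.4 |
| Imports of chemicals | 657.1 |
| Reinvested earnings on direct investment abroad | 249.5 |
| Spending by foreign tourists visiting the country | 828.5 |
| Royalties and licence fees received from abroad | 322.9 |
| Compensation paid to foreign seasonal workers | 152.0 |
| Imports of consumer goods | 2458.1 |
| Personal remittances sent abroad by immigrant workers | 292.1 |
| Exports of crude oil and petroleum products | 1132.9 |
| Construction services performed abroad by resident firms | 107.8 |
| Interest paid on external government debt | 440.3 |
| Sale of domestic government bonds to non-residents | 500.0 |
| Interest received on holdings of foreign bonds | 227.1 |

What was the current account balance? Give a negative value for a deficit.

-1055.0

Goods: 570.8 + 1132.9 - 657.1 - 2458.1 = -1411.5
Services: -152.0 + 322.9 + 107.8 + 828.5 = 1107.2
Primary income: 227.1 - 440.3 - 152.0 - 342.9 + 249.5 = -458.6
Secondary income: -292.1
Current account = (-1411.5) + 1107.2 + (-458.6) + (-292.1) = -1055.0
(Excluded from the current account — capital account: debt forgiveness received from foreign official creditors 158.4; financial account: sale of domestic government bonds to non-residents 500.0.)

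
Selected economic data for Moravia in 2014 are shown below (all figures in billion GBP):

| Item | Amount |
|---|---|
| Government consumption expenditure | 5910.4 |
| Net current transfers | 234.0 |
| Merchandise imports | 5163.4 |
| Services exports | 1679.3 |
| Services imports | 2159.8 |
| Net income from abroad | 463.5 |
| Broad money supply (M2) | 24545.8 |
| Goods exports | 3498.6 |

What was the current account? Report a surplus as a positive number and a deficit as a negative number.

-1447.8

Goods balance = 3498.6 - 5163.4 = -1664.8
Services balance = 1679.3 - 2159.8 = -480.5
Trade balance (goods + services) = -1664.8 + (-480.5) = -2145.3
Net primary income = 463.5
Net secondary income = 234.0
Current account = -2145.3 + 463.5 + 234.0 = -1447.8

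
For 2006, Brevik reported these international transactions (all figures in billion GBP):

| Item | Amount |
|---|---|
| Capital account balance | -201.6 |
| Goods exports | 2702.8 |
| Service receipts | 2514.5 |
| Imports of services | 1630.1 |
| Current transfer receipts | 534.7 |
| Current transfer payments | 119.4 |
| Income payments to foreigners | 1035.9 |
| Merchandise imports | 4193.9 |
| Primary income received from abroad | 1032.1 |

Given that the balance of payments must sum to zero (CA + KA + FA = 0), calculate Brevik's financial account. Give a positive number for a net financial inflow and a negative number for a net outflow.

Goods balance = 2702.8 - 4193.9 = -1491.1
Services balance = 2514.5 - 1630.1 = 884.4
Trade balance (goods + services) = -1491.1 + 884.4 = -606.7
Net primary income = 1032.1 - 1035.9 = -3.8
Net secondary income = 534.7 - 119.4 = 415.3
Current account = -606.7 + (-3.8) + 415.3 = -195.2
Financial account = -(-195.2 + (-201.6)) = 396.8

396.8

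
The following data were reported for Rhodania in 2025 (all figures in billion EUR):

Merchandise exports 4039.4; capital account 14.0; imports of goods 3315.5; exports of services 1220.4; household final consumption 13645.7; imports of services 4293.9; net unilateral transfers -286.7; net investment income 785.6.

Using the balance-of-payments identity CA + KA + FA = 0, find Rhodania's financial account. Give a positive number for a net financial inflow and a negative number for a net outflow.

Goods balance = 4039.4 - 3315.5 = 723.9
Services balance = 1220.4 - 4293.9 = -3073.5
Trade balance (goods + services) = 723.9 + (-3073.5) = -2349.6
Net primary income = 785.6
Net secondary income = -286.7
Current account = -2349.6 + 785.6 + (-286.7) = -1850.7
Financial account = -(-1850.7 + 14.0) = 1836.7

1836.7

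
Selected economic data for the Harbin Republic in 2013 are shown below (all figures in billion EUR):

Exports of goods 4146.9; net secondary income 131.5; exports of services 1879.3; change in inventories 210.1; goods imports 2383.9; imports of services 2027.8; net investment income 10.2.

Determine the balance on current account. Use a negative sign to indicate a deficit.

Goods balance = 4146.9 - 2383.9 = 1763.0
Services balance = 1879.3 - 2027.8 = -148.5
Trade balance (goods + services) = 1763.0 + (-148.5) = 1614.5
Net primary income = 10.2
Net secondary income = 131.5
Current account = 1614.5 + 10.2 + 131.5 = 1756.2

1756.2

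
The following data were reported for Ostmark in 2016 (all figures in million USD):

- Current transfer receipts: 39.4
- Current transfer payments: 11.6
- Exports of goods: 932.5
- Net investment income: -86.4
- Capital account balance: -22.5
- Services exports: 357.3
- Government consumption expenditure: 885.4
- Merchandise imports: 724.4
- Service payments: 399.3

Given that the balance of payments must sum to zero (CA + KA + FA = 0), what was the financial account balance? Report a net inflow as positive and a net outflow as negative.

Goods balance = 932.5 - 724.4 = 208.1
Services balance = 357.3 - 399.3 = -42.0
Trade balance (goods + services) = 208.1 + (-42.0) = 166.1
Net primary income = -86.4
Net secondary income = 39.4 - 11.6 = 27.8
Current account = 166.1 + (-86.4) + 27.8 = 107.5
Financial account = -(107.5 + (-22.5)) = -85.0

-85.0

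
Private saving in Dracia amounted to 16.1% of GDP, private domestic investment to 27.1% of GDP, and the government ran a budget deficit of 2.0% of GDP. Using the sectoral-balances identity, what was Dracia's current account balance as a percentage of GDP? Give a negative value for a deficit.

By the sectoral-balances identity, CA = (S_private - I) + (T - G).
Private balance = 16.1 - 27.1 = -11.0
Government balance (T - G) = -2.0
CA = -11.0 + (-2.0) = -13.0

-13.0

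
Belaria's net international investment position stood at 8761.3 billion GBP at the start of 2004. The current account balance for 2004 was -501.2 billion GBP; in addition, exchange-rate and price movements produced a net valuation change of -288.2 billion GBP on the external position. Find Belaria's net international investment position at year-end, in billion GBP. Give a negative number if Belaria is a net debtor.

7971.9

Change in NIIP = current account + net valuation change = -501.2 + (-288.2) = -789.4
End-of-year NIIP = 8761.3 + (-789.4) = 7971.9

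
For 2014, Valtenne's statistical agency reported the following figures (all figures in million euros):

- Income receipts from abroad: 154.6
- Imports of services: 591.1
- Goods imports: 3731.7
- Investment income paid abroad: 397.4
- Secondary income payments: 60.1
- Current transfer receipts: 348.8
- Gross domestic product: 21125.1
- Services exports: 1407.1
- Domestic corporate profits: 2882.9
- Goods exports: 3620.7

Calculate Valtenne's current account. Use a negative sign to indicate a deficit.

750.9

Goods balance = 3620.7 - 3731.7 = -111.0
Services balance = 1407.1 - 591.1 = 816.0
Trade balance (goods + services) = -111.0 + 816.0 = 705.0
Net primary income = 154.6 - 397.4 = -242.8
Net secondary income = 348.8 - 60.1 = 288.7
Current account = 705.0 + (-242.8) + 288.7 = 750.9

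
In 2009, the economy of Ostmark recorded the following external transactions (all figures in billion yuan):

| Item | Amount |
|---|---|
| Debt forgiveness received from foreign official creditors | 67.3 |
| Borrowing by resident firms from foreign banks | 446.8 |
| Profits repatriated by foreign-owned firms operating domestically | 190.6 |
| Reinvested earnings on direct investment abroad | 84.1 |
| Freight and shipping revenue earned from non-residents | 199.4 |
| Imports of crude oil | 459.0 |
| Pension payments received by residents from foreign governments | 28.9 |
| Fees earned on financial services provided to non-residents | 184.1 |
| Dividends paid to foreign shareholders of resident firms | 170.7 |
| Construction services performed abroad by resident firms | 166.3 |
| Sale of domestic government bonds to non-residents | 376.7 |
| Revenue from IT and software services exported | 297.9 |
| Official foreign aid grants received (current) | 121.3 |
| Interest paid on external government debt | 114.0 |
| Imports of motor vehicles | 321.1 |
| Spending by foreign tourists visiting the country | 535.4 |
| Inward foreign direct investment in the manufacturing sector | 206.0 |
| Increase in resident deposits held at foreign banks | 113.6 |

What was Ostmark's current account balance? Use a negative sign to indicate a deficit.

362.0

Goods: -459.0 - 321.1 = -780.1
Services: 199.4 + 166.3 + 297.9 + 184.1 + 535.4 = 1383.1
Primary income: -114.0 - 190.6 + 84.1 - 170.7 = -391.2
Secondary income: 28.9 + 121.3 = 150.2
Current account = (-780.1) + 1383.1 + (-391.2) + 150.2 = 362.0
(Excluded from the current account — capital account: debt forgiveness received from foreign official creditors 67.3; financial account: borrowing by resident firms from foreign banks 446.8, sale of domestic government bonds to non-residents 376.7, inward foreign direct investment in the manufacturing sector 206.0, increase in resident deposits held at foreign banks 113.6.)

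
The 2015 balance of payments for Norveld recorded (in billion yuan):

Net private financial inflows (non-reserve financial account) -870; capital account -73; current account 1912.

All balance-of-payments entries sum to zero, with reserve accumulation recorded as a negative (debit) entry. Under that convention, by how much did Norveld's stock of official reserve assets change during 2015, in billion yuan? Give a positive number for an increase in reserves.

Official reserve transactions balance = -(1912 + (-73) + (-870)) = -969
An accumulation of reserves is recorded as a debit (negative entry), so the change in the stock of reserves is the negative of that balance.
Change in official reserves = -(-969) = 969

969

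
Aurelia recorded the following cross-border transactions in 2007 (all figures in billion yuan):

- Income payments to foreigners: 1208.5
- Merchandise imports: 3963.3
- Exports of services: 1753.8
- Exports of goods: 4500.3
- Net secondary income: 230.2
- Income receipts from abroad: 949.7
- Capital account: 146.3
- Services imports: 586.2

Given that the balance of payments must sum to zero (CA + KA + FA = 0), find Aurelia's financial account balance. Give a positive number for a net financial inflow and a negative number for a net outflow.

-1822.3

Goods balance = 4500.3 - 3963.3 = 537.0
Services balance = 1753.8 - 586.2 = 1167.6
Trade balance (goods + services) = 537.0 + 1167.6 = 1704.6
Net primary income = 949.7 - 1208.5 = -258.8
Net secondary income = 230.2
Current account = 1704.6 + (-258.8) + 230.2 = 1676.0
Financial account = -(1676.0 + 146.3) = -1822.3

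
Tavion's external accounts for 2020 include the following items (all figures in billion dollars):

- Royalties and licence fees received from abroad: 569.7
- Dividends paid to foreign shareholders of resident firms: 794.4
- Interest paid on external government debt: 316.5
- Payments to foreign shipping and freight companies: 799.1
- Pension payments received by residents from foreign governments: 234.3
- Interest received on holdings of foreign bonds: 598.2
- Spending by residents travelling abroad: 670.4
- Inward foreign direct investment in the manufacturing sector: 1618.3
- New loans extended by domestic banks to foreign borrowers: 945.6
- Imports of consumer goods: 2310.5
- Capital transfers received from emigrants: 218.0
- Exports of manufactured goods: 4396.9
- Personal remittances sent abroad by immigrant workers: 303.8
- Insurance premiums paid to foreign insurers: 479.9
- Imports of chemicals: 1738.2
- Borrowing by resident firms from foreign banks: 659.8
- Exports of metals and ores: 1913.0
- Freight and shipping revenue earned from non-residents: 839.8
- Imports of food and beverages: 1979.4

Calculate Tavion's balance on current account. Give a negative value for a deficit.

Goods: -1738.2 + 1913.0 - 2310.5 - 1979.4 + 4396.9 = 281.8
Services: 569.7 - 670.4 - 799.1 + 839.8 - 479.9 = -539.9
Primary income: -316.5 - 794.4 + 598.2 = -512.7
Secondary income: -303.8 + 234.3 = -69.5
Current account = 281.8 + (-539.9) + (-512.7) + (-69.5) = -840.3
(Excluded from the current account — financial account: inward foreign direct investment in the manufacturing sector 1618.3, new loans extended by domestic banks to foreign borrowers 945.6, borrowing by resident firms from foreign banks 659.8; capital account: capital transfers received from emigrants 218.0.)

-840.3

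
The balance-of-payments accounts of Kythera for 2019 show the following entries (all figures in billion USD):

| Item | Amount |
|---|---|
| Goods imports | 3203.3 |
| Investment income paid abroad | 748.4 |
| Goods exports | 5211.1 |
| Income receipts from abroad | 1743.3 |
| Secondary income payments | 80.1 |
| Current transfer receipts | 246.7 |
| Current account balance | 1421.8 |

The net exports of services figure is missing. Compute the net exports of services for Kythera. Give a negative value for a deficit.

-1747.5

Current account = goods balance + services balance + net primary income + net secondary income
Sum of the known components = 3169.3
Net exports of services = CA - (known components) = 1421.8 - 3169.3 = -1747.5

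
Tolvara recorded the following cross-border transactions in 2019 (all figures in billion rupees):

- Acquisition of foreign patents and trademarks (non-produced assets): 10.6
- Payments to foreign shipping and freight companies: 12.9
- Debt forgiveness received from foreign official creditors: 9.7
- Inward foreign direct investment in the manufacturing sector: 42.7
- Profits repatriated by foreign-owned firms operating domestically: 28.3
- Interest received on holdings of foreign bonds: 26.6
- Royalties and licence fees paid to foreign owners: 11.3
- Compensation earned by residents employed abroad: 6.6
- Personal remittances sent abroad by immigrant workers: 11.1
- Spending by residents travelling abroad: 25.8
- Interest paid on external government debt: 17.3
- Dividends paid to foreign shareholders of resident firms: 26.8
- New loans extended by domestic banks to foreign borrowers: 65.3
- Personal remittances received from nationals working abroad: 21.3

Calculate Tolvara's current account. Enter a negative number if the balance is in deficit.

-79.0

Services: -12.9 - 25.8 - 11.3 = -50.0
Primary income: -28.3 + 6.6 + 26.6 - 26.8 - 17.3 = -39.2
Secondary income: 21.3 - 11.1 = 10.2
Current account = (-50.0) + (-39.2) + 10.2 = -79.0
(Excluded from the current account — capital account: acquisition of foreign patents and trademarks (non-produced assets) 10.6, debt forgiveness received from foreign official creditors 9.7; financial account: inward foreign direct investment in the manufacturing sector 42.7, new loans extended by domestic banks to foreign borrowers 65.3.)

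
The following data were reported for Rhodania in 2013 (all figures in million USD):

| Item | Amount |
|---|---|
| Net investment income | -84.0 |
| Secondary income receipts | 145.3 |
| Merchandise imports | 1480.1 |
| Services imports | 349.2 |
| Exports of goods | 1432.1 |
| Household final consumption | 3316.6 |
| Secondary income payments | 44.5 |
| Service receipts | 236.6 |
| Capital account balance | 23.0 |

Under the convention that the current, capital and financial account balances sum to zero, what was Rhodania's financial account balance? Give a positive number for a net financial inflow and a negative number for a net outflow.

120.8

Goods balance = 1432.1 - 1480.1 = -48.0
Services balance = 236.6 - 349.2 = -112.6
Trade balance (goods + services) = -48.0 + (-112.6) = -160.6
Net primary income = -84.0
Net secondary income = 145.3 - 44.5 = 100.8
Current account = -160.6 + (-84.0) + 100.8 = -143.8
Financial account = -(-143.8 + 23.0) = 120.8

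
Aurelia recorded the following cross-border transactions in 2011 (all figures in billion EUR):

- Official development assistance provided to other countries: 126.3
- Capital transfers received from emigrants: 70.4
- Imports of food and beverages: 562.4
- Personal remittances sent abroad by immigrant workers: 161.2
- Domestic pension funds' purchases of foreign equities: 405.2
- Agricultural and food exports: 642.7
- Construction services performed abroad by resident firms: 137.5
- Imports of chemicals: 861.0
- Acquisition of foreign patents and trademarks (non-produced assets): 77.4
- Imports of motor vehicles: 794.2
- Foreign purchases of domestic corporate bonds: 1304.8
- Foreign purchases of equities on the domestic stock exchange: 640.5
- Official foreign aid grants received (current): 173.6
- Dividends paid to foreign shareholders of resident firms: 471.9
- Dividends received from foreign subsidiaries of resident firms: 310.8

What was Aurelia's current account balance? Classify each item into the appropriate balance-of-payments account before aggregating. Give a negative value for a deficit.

-1712.4

Goods: 642.7 - 794.2 - 861.0 - 562.4 = -1574.9
Services: 137.5
Primary income: 310.8 - 471.9 = -161.1
Secondary income: -126.3 - 161.2 + 173.6 = -113.9
Current account = (-1574.9) + 137.5 + (-161.1) + (-113.9) = -1712.4
(Excluded from the current account — capital account: capital transfers received from emigrants 70.4, acquisition of foreign patents and trademarks (non-produced assets) 77.4; financial account: domestic pension funds' purchases of foreign equities 405.2, foreign purchases of domestic corporate bonds 1304.8, foreign purchases of equities on the domestic stock exchange 640.5.)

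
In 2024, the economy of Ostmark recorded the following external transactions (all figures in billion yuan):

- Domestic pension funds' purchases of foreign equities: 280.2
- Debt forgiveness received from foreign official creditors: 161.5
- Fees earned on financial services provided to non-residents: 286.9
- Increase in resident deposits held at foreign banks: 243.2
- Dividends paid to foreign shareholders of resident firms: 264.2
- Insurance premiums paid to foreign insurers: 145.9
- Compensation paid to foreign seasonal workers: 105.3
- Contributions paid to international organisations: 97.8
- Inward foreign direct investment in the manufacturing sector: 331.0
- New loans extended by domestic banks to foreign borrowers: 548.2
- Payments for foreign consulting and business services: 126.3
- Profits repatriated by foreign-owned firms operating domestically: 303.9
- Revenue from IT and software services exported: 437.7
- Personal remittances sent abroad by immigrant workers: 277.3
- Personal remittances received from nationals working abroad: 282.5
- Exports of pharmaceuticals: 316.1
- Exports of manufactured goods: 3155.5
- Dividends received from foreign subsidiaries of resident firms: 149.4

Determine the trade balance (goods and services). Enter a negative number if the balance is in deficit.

3924.0

Goods: 316.1 + 3155.5 = 3471.6
Services: 437.7 + 286.9 - 126.3 - 145.9 = 452.4
Trade balance = 3471.6 + 452.4 = 3924.0
(Excluded from the trade balance — financial account: domestic pension funds' purchases of foreign equities 280.2, increase in resident deposits held at foreign banks 243.2, inward foreign direct investment in the manufacturing sector 331.0, new loans extended by domestic banks to foreign borrowers 548.2; capital account: debt forgiveness received from foreign official creditors 161.5; primary income: dividends paid to foreign shareholders of resident firms 264.2, compensation paid to foreign seasonal workers 105.3, profits repatriated by foreign-owned firms operating domestically 303.9, dividends received from foreign subsidiaries of resident firms 149.4; secondary income: contributions paid to international organisations 97.8, personal remittances sent abroad by immigrant workers 277.3, personal remittances received from nationals working abroad 282.5.)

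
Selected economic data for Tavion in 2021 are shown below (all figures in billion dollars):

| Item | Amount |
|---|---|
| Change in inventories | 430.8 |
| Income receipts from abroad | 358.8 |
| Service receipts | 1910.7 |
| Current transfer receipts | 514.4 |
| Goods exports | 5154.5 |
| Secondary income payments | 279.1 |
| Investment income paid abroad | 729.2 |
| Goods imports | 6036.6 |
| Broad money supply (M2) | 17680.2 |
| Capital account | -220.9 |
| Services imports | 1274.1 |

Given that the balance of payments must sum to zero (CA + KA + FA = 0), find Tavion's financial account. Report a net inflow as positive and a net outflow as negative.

Goods balance = 5154.5 - 6036.6 = -882.1
Services balance = 1910.7 - 1274.1 = 636.6
Trade balance (goods + services) = -882.1 + 636.6 = -245.5
Net primary income = 358.8 - 729.2 = -370.4
Net secondary income = 514.4 - 279.1 = 235.3
Current account = -245.5 + (-370.4) + 235.3 = -380.6
Financial account = -(-380.6 + (-220.9)) = 601.5

601.5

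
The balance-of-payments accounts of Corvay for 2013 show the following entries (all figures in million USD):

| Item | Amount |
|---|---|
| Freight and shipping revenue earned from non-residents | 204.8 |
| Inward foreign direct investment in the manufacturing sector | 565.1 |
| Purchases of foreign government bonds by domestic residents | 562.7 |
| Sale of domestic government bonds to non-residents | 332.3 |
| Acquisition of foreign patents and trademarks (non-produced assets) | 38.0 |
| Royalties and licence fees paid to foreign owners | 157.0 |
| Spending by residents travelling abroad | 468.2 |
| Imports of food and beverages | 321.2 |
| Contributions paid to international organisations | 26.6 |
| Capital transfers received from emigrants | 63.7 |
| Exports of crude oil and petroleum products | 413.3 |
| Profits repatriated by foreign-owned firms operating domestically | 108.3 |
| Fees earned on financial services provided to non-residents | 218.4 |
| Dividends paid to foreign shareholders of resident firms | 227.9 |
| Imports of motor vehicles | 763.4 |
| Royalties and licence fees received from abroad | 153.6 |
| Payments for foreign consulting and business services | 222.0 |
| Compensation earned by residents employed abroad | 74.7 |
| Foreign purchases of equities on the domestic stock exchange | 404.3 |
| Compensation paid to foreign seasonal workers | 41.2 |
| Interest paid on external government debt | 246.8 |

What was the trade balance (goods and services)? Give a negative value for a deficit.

-941.7

Goods: 413.3 - 763.4 - 321.2 = -671.3
Services: 204.8 - 222.0 + 153.6 + 218.4 - 157.0 - 468.2 = -270.4
Trade balance = -671.3 + (-270.4) = -941.7
(Excluded from the trade balance — financial account: inward foreign direct investment in the manufacturing sector 565.1, purchases of foreign government bonds by domestic residents 562.7, sale of domestic government bonds to non-residents 332.3, foreign purchases of equities on the domestic stock exchange 404.3; capital account: acquisition of foreign patents and trademarks (non-produced assets) 38.0, capital transfers received from emigrants 63.7; secondary income: contributions paid to international organisations 26.6; primary income: profits repatriated by foreign-owned firms operating domestically 108.3, dividends paid to foreign shareholders of resident firms 227.9, compensation earned by residents employed abroad 74.7, compensation paid to foreign seasonal workers 41.2, interest paid on external government debt 246.8.)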